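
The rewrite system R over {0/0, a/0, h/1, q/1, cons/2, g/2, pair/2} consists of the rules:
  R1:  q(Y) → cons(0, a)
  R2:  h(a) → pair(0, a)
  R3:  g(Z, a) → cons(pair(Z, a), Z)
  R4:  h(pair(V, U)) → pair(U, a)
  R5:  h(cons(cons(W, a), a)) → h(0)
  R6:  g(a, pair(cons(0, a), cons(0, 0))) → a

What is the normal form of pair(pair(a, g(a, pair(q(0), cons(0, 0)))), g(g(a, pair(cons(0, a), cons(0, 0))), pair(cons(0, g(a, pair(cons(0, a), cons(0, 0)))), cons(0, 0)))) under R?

pair(pair(a, a), a)

1. pair(pair(a, g(a, pair(q(0), cons(0, 0)))), g(g(a, pair(cons(0, a), cons(0, 0))), pair(cons(0, g(a, pair(cons(0, a), cons(0, 0)))), cons(0, 0))))  →  pair(pair(a, g(a, pair(cons(0, a), cons(0, 0)))), g(g(a, pair(cons(0, a), cons(0, 0))), pair(cons(0, g(a, pair(cons(0, a), cons(0, 0)))), cons(0, 0))))   [R1 at 1.2.2.1]
2. pair(pair(a, g(a, pair(cons(0, a), cons(0, 0)))), g(g(a, pair(cons(0, a), cons(0, 0))), pair(cons(0, g(a, pair(cons(0, a), cons(0, 0)))), cons(0, 0))))  →  pair(pair(a, a), g(g(a, pair(cons(0, a), cons(0, 0))), pair(cons(0, g(a, pair(cons(0, a), cons(0, 0)))), cons(0, 0))))   [R6 at 1.2]
3. pair(pair(a, a), g(g(a, pair(cons(0, a), cons(0, 0))), pair(cons(0, g(a, pair(cons(0, a), cons(0, 0)))), cons(0, 0))))  →  pair(pair(a, a), g(a, pair(cons(0, g(a, pair(cons(0, a), cons(0, 0)))), cons(0, 0))))   [R6 at 2.1]
4. pair(pair(a, a), g(a, pair(cons(0, g(a, pair(cons(0, a), cons(0, 0)))), cons(0, 0))))  →  pair(pair(a, a), g(a, pair(cons(0, a), cons(0, 0))))   [R6 at 2.2.1.2]
5. pair(pair(a, a), g(a, pair(cons(0, a), cons(0, 0))))  →  pair(pair(a, a), a)   [R6 at 2]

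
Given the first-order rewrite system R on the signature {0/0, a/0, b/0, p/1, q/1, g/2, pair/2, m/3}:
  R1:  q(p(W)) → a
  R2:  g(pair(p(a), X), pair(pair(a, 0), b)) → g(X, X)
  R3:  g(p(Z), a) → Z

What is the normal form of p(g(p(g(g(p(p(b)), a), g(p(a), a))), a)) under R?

1. p(g(p(g(g(p(p(b)), a), g(p(a), a))), a))  →  p(g(g(p(p(b)), a), g(p(a), a)))   [R3 at 1]
2. p(g(g(p(p(b)), a), g(p(a), a)))  →  p(g(p(b), g(p(a), a)))   [R3 at 1.1]
3. p(g(p(b), g(p(a), a)))  →  p(g(p(b), a))   [R3 at 1.2]
4. p(g(p(b), a))  →  p(b)   [R3 at 1]

p(b)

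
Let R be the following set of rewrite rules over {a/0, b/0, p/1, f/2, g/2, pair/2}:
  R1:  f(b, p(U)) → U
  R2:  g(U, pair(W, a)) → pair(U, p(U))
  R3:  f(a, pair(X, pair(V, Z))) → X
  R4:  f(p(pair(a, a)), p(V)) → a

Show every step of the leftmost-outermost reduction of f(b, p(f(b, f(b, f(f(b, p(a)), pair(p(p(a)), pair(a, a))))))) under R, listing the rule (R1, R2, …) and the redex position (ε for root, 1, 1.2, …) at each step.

a

1. f(b, p(f(b, f(b, f(f(b, p(a)), pair(p(p(a)), pair(a, a)))))))  →  f(b, f(b, f(f(b, p(a)), pair(p(p(a)), pair(a, a)))))   [R1 at ε]
2. f(b, f(b, f(f(b, p(a)), pair(p(p(a)), pair(a, a)))))  →  f(b, f(b, f(a, pair(p(p(a)), pair(a, a)))))   [R1 at 2.2.1]
3. f(b, f(b, f(a, pair(p(p(a)), pair(a, a)))))  →  f(b, f(b, p(p(a))))   [R3 at 2.2]
4. f(b, f(b, p(p(a))))  →  f(b, p(a))   [R1 at 2]
5. f(b, p(a))  →  a   [R1 at ε]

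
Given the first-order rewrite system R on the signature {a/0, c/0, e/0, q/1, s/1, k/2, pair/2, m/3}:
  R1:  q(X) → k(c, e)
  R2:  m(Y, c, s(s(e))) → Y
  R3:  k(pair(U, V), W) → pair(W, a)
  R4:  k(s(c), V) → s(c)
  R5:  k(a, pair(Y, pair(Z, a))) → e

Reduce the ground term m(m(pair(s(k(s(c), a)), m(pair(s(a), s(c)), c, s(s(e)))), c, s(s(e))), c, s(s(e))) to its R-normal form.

pair(s(s(c)), pair(s(a), s(c)))

1. m(m(pair(s(k(s(c), a)), m(pair(s(a), s(c)), c, s(s(e)))), c, s(s(e))), c, s(s(e)))  →  m(pair(s(k(s(c), a)), m(pair(s(a), s(c)), c, s(s(e)))), c, s(s(e)))   [R2 at ε]
2. m(pair(s(k(s(c), a)), m(pair(s(a), s(c)), c, s(s(e)))), c, s(s(e)))  →  pair(s(k(s(c), a)), m(pair(s(a), s(c)), c, s(s(e))))   [R2 at ε]
3. pair(s(k(s(c), a)), m(pair(s(a), s(c)), c, s(s(e))))  →  pair(s(s(c)), m(pair(s(a), s(c)), c, s(s(e))))   [R4 at 1.1]
4. pair(s(s(c)), m(pair(s(a), s(c)), c, s(s(e))))  →  pair(s(s(c)), pair(s(a), s(c)))   [R2 at 2]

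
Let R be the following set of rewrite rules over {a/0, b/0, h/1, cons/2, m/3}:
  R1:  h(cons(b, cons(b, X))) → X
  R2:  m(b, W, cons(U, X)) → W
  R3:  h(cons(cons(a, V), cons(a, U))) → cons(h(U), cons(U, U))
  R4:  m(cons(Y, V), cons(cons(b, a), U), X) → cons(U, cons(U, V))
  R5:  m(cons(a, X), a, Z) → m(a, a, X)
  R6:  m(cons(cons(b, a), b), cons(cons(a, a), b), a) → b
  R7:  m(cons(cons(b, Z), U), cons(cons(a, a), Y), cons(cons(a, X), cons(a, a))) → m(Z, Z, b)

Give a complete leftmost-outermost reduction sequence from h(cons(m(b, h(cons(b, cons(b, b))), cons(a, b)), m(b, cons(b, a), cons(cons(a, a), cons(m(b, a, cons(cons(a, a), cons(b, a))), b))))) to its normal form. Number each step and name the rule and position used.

1. h(cons(m(b, h(cons(b, cons(b, b))), cons(a, b)), m(b, cons(b, a), cons(cons(a, a), cons(m(b, a, cons(cons(a, a), cons(b, a))), b)))))  →  h(cons(h(cons(b, cons(b, b))), m(b, cons(b, a), cons(cons(a, a), cons(m(b, a, cons(cons(a, a), cons(b, a))), b)))))   [R2 at 1.1]
2. h(cons(h(cons(b, cons(b, b))), m(b, cons(b, a), cons(cons(a, a), cons(m(b, a, cons(cons(a, a), cons(b, a))), b)))))  →  h(cons(b, m(b, cons(b, a), cons(cons(a, a), cons(m(b, a, cons(cons(a, a), cons(b, a))), b)))))   [R1 at 1.1]
3. h(cons(b, m(b, cons(b, a), cons(cons(a, a), cons(m(b, a, cons(cons(a, a), cons(b, a))), b)))))  →  h(cons(b, cons(b, a)))   [R2 at 1.2]
4. h(cons(b, cons(b, a)))  →  a   [R1 at ε]

a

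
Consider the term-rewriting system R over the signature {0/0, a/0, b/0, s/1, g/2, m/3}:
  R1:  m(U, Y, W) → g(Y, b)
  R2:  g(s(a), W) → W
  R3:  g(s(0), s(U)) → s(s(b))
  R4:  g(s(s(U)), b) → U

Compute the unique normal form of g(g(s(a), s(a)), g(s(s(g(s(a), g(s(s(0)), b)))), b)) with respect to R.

1. g(g(s(a), s(a)), g(s(s(g(s(a), g(s(s(0)), b)))), b))  →  g(s(a), g(s(s(g(s(a), g(s(s(0)), b)))), b))   [R2 at 1]
2. g(s(a), g(s(s(g(s(a), g(s(s(0)), b)))), b))  →  g(s(s(g(s(a), g(s(s(0)), b)))), b)   [R2 at ε]
3. g(s(s(g(s(a), g(s(s(0)), b)))), b)  →  g(s(a), g(s(s(0)), b))   [R4 at ε]
4. g(s(a), g(s(s(0)), b))  →  g(s(s(0)), b)   [R2 at ε]
5. g(s(s(0)), b)  →  0   [R4 at ε]

0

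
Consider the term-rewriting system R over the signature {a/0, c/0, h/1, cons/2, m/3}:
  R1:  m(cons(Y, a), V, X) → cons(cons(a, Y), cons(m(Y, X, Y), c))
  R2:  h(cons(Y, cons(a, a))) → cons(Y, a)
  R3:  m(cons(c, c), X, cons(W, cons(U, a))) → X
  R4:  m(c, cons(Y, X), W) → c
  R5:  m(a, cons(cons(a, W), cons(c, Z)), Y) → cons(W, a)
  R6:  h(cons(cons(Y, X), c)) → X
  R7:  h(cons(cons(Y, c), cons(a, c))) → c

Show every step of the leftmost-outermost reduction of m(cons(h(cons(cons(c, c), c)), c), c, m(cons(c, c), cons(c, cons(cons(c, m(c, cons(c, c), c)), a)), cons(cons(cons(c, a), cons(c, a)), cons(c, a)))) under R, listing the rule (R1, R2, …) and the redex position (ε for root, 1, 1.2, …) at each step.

1. m(cons(h(cons(cons(c, c), c)), c), c, m(cons(c, c), cons(c, cons(cons(c, m(c, cons(c, c), c)), a)), cons(cons(cons(c, a), cons(c, a)), cons(c, a))))  →  m(cons(c, c), c, m(cons(c, c), cons(c, cons(cons(c, m(c, cons(c, c), c)), a)), cons(cons(cons(c, a), cons(c, a)), cons(c, a))))   [R6 at 1.1]
2. m(cons(c, c), c, m(cons(c, c), cons(c, cons(cons(c, m(c, cons(c, c), c)), a)), cons(cons(cons(c, a), cons(c, a)), cons(c, a))))  →  m(cons(c, c), c, cons(c, cons(cons(c, m(c, cons(c, c), c)), a)))   [R3 at 3]
3. m(cons(c, c), c, cons(c, cons(cons(c, m(c, cons(c, c), c)), a)))  →  c   [R3 at ε]

c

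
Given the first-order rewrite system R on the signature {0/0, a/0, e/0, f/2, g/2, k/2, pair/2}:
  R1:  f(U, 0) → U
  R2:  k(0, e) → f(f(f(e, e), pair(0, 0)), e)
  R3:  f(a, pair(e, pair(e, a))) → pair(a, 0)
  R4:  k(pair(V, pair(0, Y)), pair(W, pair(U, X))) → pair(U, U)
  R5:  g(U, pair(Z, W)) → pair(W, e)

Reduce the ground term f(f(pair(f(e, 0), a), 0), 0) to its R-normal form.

1. f(f(pair(f(e, 0), a), 0), 0)  →  f(pair(f(e, 0), a), 0)   [R1 at ε]
2. f(pair(f(e, 0), a), 0)  →  pair(f(e, 0), a)   [R1 at ε]
3. pair(f(e, 0), a)  →  pair(e, a)   [R1 at 1]

pair(e, a)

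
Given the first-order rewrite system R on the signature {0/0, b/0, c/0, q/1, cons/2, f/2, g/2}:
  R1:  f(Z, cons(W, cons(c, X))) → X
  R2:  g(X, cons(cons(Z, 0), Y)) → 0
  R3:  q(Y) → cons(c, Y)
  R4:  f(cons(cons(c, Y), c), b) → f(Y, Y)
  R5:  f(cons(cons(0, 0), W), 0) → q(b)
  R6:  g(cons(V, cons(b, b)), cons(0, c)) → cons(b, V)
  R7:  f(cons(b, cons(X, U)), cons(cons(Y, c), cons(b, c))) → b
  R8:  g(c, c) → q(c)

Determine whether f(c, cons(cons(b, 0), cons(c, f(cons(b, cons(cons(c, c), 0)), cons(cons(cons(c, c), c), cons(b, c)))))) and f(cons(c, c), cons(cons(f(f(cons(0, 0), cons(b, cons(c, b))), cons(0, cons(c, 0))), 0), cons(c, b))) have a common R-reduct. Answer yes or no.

yes — NF(t₁) = b, NF(t₂) = b

Reduce t₁ = f(c, cons(cons(b, 0), cons(c, f(cons(b, cons(cons(c, c), 0)), cons(cons(cons(c, c), c), cons(b, c)))))):
1. f(c, cons(cons(b, 0), cons(c, f(cons(b, cons(cons(c, c), 0)), cons(cons(cons(c, c), c), cons(b, c))))))  →  f(cons(b, cons(cons(c, c), 0)), cons(cons(cons(c, c), c), cons(b, c)))   [R1 at ε]
2. f(cons(b, cons(cons(c, c), 0)), cons(cons(cons(c, c), c), cons(b, c)))  →  b   [R7 at ε]

Reduce t₂ = f(cons(c, c), cons(cons(f(f(cons(0, 0), cons(b, cons(c, b))), cons(0, cons(c, 0))), 0), cons(c, b))):
1. f(cons(c, c), cons(cons(f(f(cons(0, 0), cons(b, cons(c, b))), cons(0, cons(c, 0))), 0), cons(c, b)))  →  b   [R1 at ε]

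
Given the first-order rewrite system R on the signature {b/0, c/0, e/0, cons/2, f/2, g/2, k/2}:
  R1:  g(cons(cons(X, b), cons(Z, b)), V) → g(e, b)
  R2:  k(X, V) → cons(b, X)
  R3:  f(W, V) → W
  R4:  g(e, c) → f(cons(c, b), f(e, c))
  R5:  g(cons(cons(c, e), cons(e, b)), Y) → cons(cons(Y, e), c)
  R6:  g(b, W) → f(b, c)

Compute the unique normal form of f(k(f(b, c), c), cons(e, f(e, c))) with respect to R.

cons(b, b)

1. f(k(f(b, c), c), cons(e, f(e, c)))  →  k(f(b, c), c)   [R3 at ε]
2. k(f(b, c), c)  →  cons(b, f(b, c))   [R2 at ε]
3. cons(b, f(b, c))  →  cons(b, b)   [R3 at 2]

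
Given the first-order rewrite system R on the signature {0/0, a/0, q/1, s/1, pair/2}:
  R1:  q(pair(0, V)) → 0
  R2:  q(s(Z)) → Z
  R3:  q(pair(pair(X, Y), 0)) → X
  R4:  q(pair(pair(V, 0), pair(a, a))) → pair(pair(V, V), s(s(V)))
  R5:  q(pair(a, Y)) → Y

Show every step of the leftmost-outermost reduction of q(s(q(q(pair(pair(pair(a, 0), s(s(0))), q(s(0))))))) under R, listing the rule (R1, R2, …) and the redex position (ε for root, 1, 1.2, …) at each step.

0

1. q(s(q(q(pair(pair(pair(a, 0), s(s(0))), q(s(0)))))))  →  q(q(pair(pair(pair(a, 0), s(s(0))), q(s(0)))))   [R2 at ε]
2. q(q(pair(pair(pair(a, 0), s(s(0))), q(s(0)))))  →  q(q(pair(pair(pair(a, 0), s(s(0))), 0)))   [R2 at 1.1.2]
3. q(q(pair(pair(pair(a, 0), s(s(0))), 0)))  →  q(pair(a, 0))   [R3 at 1]
4. q(pair(a, 0))  →  0   [R5 at ε]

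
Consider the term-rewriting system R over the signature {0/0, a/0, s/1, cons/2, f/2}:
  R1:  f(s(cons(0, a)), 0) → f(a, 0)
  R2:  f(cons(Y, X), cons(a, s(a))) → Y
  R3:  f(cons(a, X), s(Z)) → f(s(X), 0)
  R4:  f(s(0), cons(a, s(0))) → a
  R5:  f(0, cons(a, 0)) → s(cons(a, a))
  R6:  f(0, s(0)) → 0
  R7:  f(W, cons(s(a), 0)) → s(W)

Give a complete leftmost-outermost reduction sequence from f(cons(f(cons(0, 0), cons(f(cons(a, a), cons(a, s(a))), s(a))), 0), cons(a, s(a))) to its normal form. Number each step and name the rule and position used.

1. f(cons(f(cons(0, 0), cons(f(cons(a, a), cons(a, s(a))), s(a))), 0), cons(a, s(a)))  →  f(cons(0, 0), cons(f(cons(a, a), cons(a, s(a))), s(a)))   [R2 at ε]
2. f(cons(0, 0), cons(f(cons(a, a), cons(a, s(a))), s(a)))  →  f(cons(0, 0), cons(a, s(a)))   [R2 at 2.1]
3. f(cons(0, 0), cons(a, s(a)))  →  0   [R2 at ε]

0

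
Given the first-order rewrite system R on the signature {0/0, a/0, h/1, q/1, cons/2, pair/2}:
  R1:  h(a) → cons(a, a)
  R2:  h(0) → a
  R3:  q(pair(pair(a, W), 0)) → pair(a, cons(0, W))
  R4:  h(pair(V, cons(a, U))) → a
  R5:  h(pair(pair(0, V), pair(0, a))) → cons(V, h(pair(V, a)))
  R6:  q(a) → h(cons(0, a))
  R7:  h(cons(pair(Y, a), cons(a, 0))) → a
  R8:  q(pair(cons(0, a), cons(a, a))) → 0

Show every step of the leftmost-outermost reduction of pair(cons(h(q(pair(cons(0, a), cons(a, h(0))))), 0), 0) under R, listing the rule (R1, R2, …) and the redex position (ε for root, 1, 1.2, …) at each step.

pair(cons(a, 0), 0)

1. pair(cons(h(q(pair(cons(0, a), cons(a, h(0))))), 0), 0)  →  pair(cons(h(q(pair(cons(0, a), cons(a, a)))), 0), 0)   [R2 at 1.1.1.1.2.2]
2. pair(cons(h(q(pair(cons(0, a), cons(a, a)))), 0), 0)  →  pair(cons(h(0), 0), 0)   [R8 at 1.1.1]
3. pair(cons(h(0), 0), 0)  →  pair(cons(a, 0), 0)   [R2 at 1.1]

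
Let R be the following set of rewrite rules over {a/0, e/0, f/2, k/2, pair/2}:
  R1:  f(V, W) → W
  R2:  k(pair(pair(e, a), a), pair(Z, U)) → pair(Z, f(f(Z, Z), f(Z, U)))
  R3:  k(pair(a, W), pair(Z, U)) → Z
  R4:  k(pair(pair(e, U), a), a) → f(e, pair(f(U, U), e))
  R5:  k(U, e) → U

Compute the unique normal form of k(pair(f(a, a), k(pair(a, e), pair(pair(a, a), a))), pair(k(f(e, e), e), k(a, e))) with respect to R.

e

1. k(pair(f(a, a), k(pair(a, e), pair(pair(a, a), a))), pair(k(f(e, e), e), k(a, e)))  →  k(pair(a, k(pair(a, e), pair(pair(a, a), a))), pair(k(f(e, e), e), k(a, e)))   [R1 at 1.1]
2. k(pair(a, k(pair(a, e), pair(pair(a, a), a))), pair(k(f(e, e), e), k(a, e)))  →  k(f(e, e), e)   [R3 at ε]
3. k(f(e, e), e)  →  f(e, e)   [R5 at ε]
4. f(e, e)  →  e   [R1 at ε]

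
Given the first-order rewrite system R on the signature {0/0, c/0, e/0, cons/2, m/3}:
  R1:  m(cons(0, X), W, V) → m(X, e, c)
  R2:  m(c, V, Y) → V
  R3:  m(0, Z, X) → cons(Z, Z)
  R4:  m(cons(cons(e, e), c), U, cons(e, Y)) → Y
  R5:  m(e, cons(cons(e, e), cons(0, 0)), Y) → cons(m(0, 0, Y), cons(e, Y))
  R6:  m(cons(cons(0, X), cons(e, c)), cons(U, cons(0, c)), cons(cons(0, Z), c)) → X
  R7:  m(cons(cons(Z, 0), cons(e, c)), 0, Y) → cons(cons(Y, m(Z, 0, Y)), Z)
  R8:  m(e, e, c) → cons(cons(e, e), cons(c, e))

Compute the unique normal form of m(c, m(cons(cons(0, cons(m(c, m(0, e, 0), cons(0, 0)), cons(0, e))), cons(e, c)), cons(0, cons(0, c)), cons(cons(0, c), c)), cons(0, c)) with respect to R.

cons(cons(e, e), cons(0, e))

1. m(c, m(cons(cons(0, cons(m(c, m(0, e, 0), cons(0, 0)), cons(0, e))), cons(e, c)), cons(0, cons(0, c)), cons(cons(0, c), c)), cons(0, c))  →  m(cons(cons(0, cons(m(c, m(0, e, 0), cons(0, 0)), cons(0, e))), cons(e, c)), cons(0, cons(0, c)), cons(cons(0, c), c))   [R2 at ε]
2. m(cons(cons(0, cons(m(c, m(0, e, 0), cons(0, 0)), cons(0, e))), cons(e, c)), cons(0, cons(0, c)), cons(cons(0, c), c))  →  cons(m(c, m(0, e, 0), cons(0, 0)), cons(0, e))   [R6 at ε]
3. cons(m(c, m(0, e, 0), cons(0, 0)), cons(0, e))  →  cons(m(0, e, 0), cons(0, e))   [R2 at 1]
4. cons(m(0, e, 0), cons(0, e))  →  cons(cons(e, e), cons(0, e))   [R3 at 1]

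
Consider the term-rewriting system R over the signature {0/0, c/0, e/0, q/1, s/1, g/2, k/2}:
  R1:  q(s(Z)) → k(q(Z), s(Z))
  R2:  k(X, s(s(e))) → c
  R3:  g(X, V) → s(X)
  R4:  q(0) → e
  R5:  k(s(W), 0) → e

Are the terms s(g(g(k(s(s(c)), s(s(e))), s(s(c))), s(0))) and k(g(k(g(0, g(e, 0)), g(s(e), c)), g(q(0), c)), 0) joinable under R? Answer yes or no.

no — NF(t₁) = s(s(s(c))), NF(t₂) = e

Reduce t₁ = s(g(g(k(s(s(c)), s(s(e))), s(s(c))), s(0))):
1. s(g(g(k(s(s(c)), s(s(e))), s(s(c))), s(0)))  →  s(s(g(k(s(s(c)), s(s(e))), s(s(c)))))   [R3 at 1]
2. s(s(g(k(s(s(c)), s(s(e))), s(s(c)))))  →  s(s(s(k(s(s(c)), s(s(e))))))   [R3 at 1.1]
3. s(s(s(k(s(s(c)), s(s(e))))))  →  s(s(s(c)))   [R2 at 1.1.1]

Reduce t₂ = k(g(k(g(0, g(e, 0)), g(s(e), c)), g(q(0), c)), 0):
1. k(g(k(g(0, g(e, 0)), g(s(e), c)), g(q(0), c)), 0)  →  k(s(k(g(0, g(e, 0)), g(s(e), c))), 0)   [R3 at 1]
2. k(s(k(g(0, g(e, 0)), g(s(e), c))), 0)  →  e   [R5 at ε]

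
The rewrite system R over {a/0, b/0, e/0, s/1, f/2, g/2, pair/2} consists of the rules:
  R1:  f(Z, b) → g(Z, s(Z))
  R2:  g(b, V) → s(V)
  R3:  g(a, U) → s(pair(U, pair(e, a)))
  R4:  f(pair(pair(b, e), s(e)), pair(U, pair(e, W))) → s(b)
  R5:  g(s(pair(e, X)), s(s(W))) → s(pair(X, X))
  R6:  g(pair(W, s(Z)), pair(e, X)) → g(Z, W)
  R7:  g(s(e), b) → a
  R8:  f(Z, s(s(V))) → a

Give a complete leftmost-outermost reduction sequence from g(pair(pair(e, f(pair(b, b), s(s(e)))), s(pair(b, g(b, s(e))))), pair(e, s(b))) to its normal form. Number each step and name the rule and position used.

1. g(pair(pair(e, f(pair(b, b), s(s(e)))), s(pair(b, g(b, s(e))))), pair(e, s(b)))  →  g(pair(b, g(b, s(e))), pair(e, f(pair(b, b), s(s(e)))))   [R6 at ε]
2. g(pair(b, g(b, s(e))), pair(e, f(pair(b, b), s(s(e)))))  →  g(pair(b, s(s(e))), pair(e, f(pair(b, b), s(s(e)))))   [R2 at 1.2]
3. g(pair(b, s(s(e))), pair(e, f(pair(b, b), s(s(e)))))  →  g(s(e), b)   [R6 at ε]
4. g(s(e), b)  →  a   [R7 at ε]

a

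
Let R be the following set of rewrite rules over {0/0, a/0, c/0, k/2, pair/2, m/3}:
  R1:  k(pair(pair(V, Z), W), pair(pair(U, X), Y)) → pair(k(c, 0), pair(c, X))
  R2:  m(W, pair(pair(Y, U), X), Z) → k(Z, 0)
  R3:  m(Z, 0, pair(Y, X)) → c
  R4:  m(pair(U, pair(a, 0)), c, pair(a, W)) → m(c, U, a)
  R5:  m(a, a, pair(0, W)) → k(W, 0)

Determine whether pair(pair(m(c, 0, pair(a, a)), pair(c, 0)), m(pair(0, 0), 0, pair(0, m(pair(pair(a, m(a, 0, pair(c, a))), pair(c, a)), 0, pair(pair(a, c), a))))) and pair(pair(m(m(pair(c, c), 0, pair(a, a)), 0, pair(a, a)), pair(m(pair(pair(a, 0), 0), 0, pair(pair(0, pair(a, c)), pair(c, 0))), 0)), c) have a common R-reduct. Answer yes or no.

yes — NF(t₁) = pair(pair(c, pair(c, 0)), c), NF(t₂) = pair(pair(c, pair(c, 0)), c)

Reduce t₁ = pair(pair(m(c, 0, pair(a, a)), pair(c, 0)), m(pair(0, 0), 0, pair(0, m(pair(pair(a, m(a, 0, pair(c, a))), pair(c, a)), 0, pair(pair(a, c), a))))):
1. pair(pair(m(c, 0, pair(a, a)), pair(c, 0)), m(pair(0, 0), 0, pair(0, m(pair(pair(a, m(a, 0, pair(c, a))), pair(c, a)), 0, pair(pair(a, c), a)))))  →  pair(pair(c, pair(c, 0)), m(pair(0, 0), 0, pair(0, m(pair(pair(a, m(a, 0, pair(c, a))), pair(c, a)), 0, pair(pair(a, c), a)))))   [R3 at 1.1]
2. pair(pair(c, pair(c, 0)), m(pair(0, 0), 0, pair(0, m(pair(pair(a, m(a, 0, pair(c, a))), pair(c, a)), 0, pair(pair(a, c), a)))))  →  pair(pair(c, pair(c, 0)), c)   [R3 at 2]

Reduce t₂ = pair(pair(m(m(pair(c, c), 0, pair(a, a)), 0, pair(a, a)), pair(m(pair(pair(a, 0), 0), 0, pair(pair(0, pair(a, c)), pair(c, 0))), 0)), c):
1. pair(pair(m(m(pair(c, c), 0, pair(a, a)), 0, pair(a, a)), pair(m(pair(pair(a, 0), 0), 0, pair(pair(0, pair(a, c)), pair(c, 0))), 0)), c)  →  pair(pair(c, pair(m(pair(pair(a, 0), 0), 0, pair(pair(0, pair(a, c)), pair(c, 0))), 0)), c)   [R3 at 1.1]
2. pair(pair(c, pair(m(pair(pair(a, 0), 0), 0, pair(pair(0, pair(a, c)), pair(c, 0))), 0)), c)  →  pair(pair(c, pair(c, 0)), c)   [R3 at 1.2.1]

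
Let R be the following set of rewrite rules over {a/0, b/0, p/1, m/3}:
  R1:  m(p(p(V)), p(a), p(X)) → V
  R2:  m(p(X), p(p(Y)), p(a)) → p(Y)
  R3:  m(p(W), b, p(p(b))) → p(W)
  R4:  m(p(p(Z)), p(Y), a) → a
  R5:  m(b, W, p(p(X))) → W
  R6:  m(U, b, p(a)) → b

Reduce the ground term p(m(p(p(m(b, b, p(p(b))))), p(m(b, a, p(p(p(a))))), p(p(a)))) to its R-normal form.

1. p(m(p(p(m(b, b, p(p(b))))), p(m(b, a, p(p(p(a))))), p(p(a))))  →  p(m(p(p(b)), p(m(b, a, p(p(p(a))))), p(p(a))))   [R5 at 1.1.1.1]
2. p(m(p(p(b)), p(m(b, a, p(p(p(a))))), p(p(a))))  →  p(m(p(p(b)), p(a), p(p(a))))   [R5 at 1.2.1]
3. p(m(p(p(b)), p(a), p(p(a))))  →  p(b)   [R1 at 1]

p(b)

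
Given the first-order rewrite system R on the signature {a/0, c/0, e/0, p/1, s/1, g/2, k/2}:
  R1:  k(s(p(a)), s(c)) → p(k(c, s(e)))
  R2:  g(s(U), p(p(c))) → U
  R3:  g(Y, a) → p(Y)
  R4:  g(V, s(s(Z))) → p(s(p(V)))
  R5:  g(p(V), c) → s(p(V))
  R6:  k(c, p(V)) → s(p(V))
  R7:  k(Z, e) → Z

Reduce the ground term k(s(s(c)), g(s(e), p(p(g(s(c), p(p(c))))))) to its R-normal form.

1. k(s(s(c)), g(s(e), p(p(g(s(c), p(p(c)))))))  →  k(s(s(c)), g(s(e), p(p(c))))   [R2 at 2.2.1.1]
2. k(s(s(c)), g(s(e), p(p(c))))  →  k(s(s(c)), e)   [R2 at 2]
3. k(s(s(c)), e)  →  s(s(c))   [R7 at ε]

s(s(c))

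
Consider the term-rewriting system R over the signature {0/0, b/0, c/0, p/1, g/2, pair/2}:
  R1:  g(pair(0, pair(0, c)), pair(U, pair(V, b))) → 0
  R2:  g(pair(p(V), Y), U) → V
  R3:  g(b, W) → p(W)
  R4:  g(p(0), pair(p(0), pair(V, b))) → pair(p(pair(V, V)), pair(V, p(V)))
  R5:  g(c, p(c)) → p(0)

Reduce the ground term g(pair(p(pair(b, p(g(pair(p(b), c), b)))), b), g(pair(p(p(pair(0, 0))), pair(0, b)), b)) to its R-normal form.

1. g(pair(p(pair(b, p(g(pair(p(b), c), b)))), b), g(pair(p(p(pair(0, 0))), pair(0, b)), b))  →  pair(b, p(g(pair(p(b), c), b)))   [R2 at ε]
2. pair(b, p(g(pair(p(b), c), b)))  →  pair(b, p(b))   [R2 at 2.1]

pair(b, p(b))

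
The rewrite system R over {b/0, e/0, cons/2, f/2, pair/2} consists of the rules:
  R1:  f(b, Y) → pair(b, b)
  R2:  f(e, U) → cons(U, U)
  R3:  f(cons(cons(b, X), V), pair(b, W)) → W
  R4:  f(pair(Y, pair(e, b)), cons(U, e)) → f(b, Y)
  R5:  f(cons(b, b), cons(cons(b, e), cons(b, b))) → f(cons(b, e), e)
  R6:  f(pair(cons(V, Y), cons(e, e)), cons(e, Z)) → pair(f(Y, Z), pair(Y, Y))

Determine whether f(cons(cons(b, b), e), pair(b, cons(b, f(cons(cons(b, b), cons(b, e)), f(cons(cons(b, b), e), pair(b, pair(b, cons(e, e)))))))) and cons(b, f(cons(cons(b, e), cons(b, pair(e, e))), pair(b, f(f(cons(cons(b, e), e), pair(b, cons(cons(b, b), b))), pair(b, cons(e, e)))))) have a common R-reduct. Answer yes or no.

Reduce t₁ = f(cons(cons(b, b), e), pair(b, cons(b, f(cons(cons(b, b), cons(b, e)), f(cons(cons(b, b), e), pair(b, pair(b, cons(e, e)))))))):
1. f(cons(cons(b, b), e), pair(b, cons(b, f(cons(cons(b, b), cons(b, e)), f(cons(cons(b, b), e), pair(b, pair(b, cons(e, e))))))))  →  cons(b, f(cons(cons(b, b), cons(b, e)), f(cons(cons(b, b), e), pair(b, pair(b, cons(e, e))))))   [R3 at ε]
2. cons(b, f(cons(cons(b, b), cons(b, e)), f(cons(cons(b, b), e), pair(b, pair(b, cons(e, e))))))  →  cons(b, f(cons(cons(b, b), cons(b, e)), pair(b, cons(e, e))))   [R3 at 2.2]
3. cons(b, f(cons(cons(b, b), cons(b, e)), pair(b, cons(e, e))))  →  cons(b, cons(e, e))   [R3 at 2]

Reduce t₂ = cons(b, f(cons(cons(b, e), cons(b, pair(e, e))), pair(b, f(f(cons(cons(b, e), e), pair(b, cons(cons(b, b), b))), pair(b, cons(e, e)))))):
1. cons(b, f(cons(cons(b, e), cons(b, pair(e, e))), pair(b, f(f(cons(cons(b, e), e), pair(b, cons(cons(b, b), b))), pair(b, cons(e, e))))))  →  cons(b, f(f(cons(cons(b, e), e), pair(b, cons(cons(b, b), b))), pair(b, cons(e, e))))   [R3 at 2]
2. cons(b, f(f(cons(cons(b, e), e), pair(b, cons(cons(b, b), b))), pair(b, cons(e, e))))  →  cons(b, f(cons(cons(b, b), b), pair(b, cons(e, e))))   [R3 at 2.1]
3. cons(b, f(cons(cons(b, b), b), pair(b, cons(e, e))))  →  cons(b, cons(e, e))   [R3 at 2]

yes — NF(t₁) = cons(b, cons(e, e)), NF(t₂) = cons(b, cons(e, e))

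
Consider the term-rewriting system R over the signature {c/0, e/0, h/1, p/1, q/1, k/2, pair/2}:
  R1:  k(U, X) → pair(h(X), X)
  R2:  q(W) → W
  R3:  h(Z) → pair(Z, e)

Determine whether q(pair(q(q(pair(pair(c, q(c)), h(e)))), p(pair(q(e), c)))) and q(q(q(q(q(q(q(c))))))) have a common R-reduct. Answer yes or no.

Reduce t₁ = q(pair(q(q(pair(pair(c, q(c)), h(e)))), p(pair(q(e), c)))):
1. q(pair(q(q(pair(pair(c, q(c)), h(e)))), p(pair(q(e), c))))  →  pair(q(q(pair(pair(c, q(c)), h(e)))), p(pair(q(e), c)))   [R2 at ε]
2. pair(q(q(pair(pair(c, q(c)), h(e)))), p(pair(q(e), c)))  →  pair(q(pair(pair(c, q(c)), h(e))), p(pair(q(e), c)))   [R2 at 1]
3. pair(q(pair(pair(c, q(c)), h(e))), p(pair(q(e), c)))  →  pair(pair(pair(c, q(c)), h(e)), p(pair(q(e), c)))   [R2 at 1]
4. pair(pair(pair(c, q(c)), h(e)), p(pair(q(e), c)))  →  pair(pair(pair(c, c), h(e)), p(pair(q(e), c)))   [R2 at 1.1.2]
5. pair(pair(pair(c, c), h(e)), p(pair(q(e), c)))  →  pair(pair(pair(c, c), pair(e, e)), p(pair(q(e), c)))   [R3 at 1.2]
6. pair(pair(pair(c, c), pair(e, e)), p(pair(q(e), c)))  →  pair(pair(pair(c, c), pair(e, e)), p(pair(e, c)))   [R2 at 2.1.1]

Reduce t₂ = q(q(q(q(q(q(q(c))))))):
1. q(q(q(q(q(q(q(c)))))))  →  q(q(q(q(q(q(c))))))   [R2 at ε]
2. q(q(q(q(q(q(c))))))  →  q(q(q(q(q(c)))))   [R2 at ε]
3. q(q(q(q(q(c)))))  →  q(q(q(q(c))))   [R2 at ε]
4. q(q(q(q(c))))  →  q(q(q(c)))   [R2 at ε]
5. q(q(q(c)))  →  q(q(c))   [R2 at ε]
6. q(q(c))  →  q(c)   [R2 at ε]
7. q(c)  →  c   [R2 at ε]

no — NF(t₁) = pair(pair(pair(c, c), pair(e, e)), p(pair(e, c))), NF(t₂) = c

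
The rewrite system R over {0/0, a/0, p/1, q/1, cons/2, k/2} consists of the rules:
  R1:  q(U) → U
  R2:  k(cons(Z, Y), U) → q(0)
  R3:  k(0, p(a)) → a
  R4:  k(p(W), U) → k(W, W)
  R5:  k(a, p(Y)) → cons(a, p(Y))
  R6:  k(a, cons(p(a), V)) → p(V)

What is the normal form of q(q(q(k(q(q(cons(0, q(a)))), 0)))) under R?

0

1. q(q(q(k(q(q(cons(0, q(a)))), 0))))  →  q(q(k(q(q(cons(0, q(a)))), 0)))   [R1 at ε]
2. q(q(k(q(q(cons(0, q(a)))), 0)))  →  q(k(q(q(cons(0, q(a)))), 0))   [R1 at ε]
3. q(k(q(q(cons(0, q(a)))), 0))  →  k(q(q(cons(0, q(a)))), 0)   [R1 at ε]
4. k(q(q(cons(0, q(a)))), 0)  →  k(q(cons(0, q(a))), 0)   [R1 at 1]
5. k(q(cons(0, q(a))), 0)  →  k(cons(0, q(a)), 0)   [R1 at 1]
6. k(cons(0, q(a)), 0)  →  q(0)   [R2 at ε]
7. q(0)  →  0   [R1 at ε]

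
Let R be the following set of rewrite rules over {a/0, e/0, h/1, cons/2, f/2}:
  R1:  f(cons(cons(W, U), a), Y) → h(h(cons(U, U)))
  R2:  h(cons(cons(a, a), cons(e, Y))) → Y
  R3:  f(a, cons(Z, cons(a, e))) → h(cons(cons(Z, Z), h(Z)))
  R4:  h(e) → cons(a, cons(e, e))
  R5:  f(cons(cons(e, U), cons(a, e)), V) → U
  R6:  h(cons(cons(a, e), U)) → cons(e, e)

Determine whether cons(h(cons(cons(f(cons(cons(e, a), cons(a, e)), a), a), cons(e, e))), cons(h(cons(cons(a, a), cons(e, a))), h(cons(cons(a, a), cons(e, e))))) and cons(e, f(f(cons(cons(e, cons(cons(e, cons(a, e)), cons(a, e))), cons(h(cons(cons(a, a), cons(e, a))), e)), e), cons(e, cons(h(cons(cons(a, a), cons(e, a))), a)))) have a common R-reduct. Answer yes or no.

yes — NF(t₁) = cons(e, cons(a, e)), NF(t₂) = cons(e, cons(a, e))

Reduce t₁ = cons(h(cons(cons(f(cons(cons(e, a), cons(a, e)), a), a), cons(e, e))), cons(h(cons(cons(a, a), cons(e, a))), h(cons(cons(a, a), cons(e, e))))):
1. cons(h(cons(cons(f(cons(cons(e, a), cons(a, e)), a), a), cons(e, e))), cons(h(cons(cons(a, a), cons(e, a))), h(cons(cons(a, a), cons(e, e)))))  →  cons(h(cons(cons(a, a), cons(e, e))), cons(h(cons(cons(a, a), cons(e, a))), h(cons(cons(a, a), cons(e, e)))))   [R5 at 1.1.1.1]
2. cons(h(cons(cons(a, a), cons(e, e))), cons(h(cons(cons(a, a), cons(e, a))), h(cons(cons(a, a), cons(e, e)))))  →  cons(e, cons(h(cons(cons(a, a), cons(e, a))), h(cons(cons(a, a), cons(e, e)))))   [R2 at 1]
3. cons(e, cons(h(cons(cons(a, a), cons(e, a))), h(cons(cons(a, a), cons(e, e)))))  →  cons(e, cons(a, h(cons(cons(a, a), cons(e, e)))))   [R2 at 2.1]
4. cons(e, cons(a, h(cons(cons(a, a), cons(e, e)))))  →  cons(e, cons(a, e))   [R2 at 2.2]

Reduce t₂ = cons(e, f(f(cons(cons(e, cons(cons(e, cons(a, e)), cons(a, e))), cons(h(cons(cons(a, a), cons(e, a))), e)), e), cons(e, cons(h(cons(cons(a, a), cons(e, a))), a)))):
1. cons(e, f(f(cons(cons(e, cons(cons(e, cons(a, e)), cons(a, e))), cons(h(cons(cons(a, a), cons(e, a))), e)), e), cons(e, cons(h(cons(cons(a, a), cons(e, a))), a))))  →  cons(e, f(f(cons(cons(e, cons(cons(e, cons(a, e)), cons(a, e))), cons(a, e)), e), cons(e, cons(h(cons(cons(a, a), cons(e, a))), a))))   [R2 at 2.1.1.2.1]
2. cons(e, f(f(cons(cons(e, cons(cons(e, cons(a, e)), cons(a, e))), cons(a, e)), e), cons(e, cons(h(cons(cons(a, a), cons(e, a))), a))))  →  cons(e, f(cons(cons(e, cons(a, e)), cons(a, e)), cons(e, cons(h(cons(cons(a, a), cons(e, a))), a))))   [R5 at 2.1]
3. cons(e, f(cons(cons(e, cons(a, e)), cons(a, e)), cons(e, cons(h(cons(cons(a, a), cons(e, a))), a))))  →  cons(e, cons(a, e))   [R5 at 2]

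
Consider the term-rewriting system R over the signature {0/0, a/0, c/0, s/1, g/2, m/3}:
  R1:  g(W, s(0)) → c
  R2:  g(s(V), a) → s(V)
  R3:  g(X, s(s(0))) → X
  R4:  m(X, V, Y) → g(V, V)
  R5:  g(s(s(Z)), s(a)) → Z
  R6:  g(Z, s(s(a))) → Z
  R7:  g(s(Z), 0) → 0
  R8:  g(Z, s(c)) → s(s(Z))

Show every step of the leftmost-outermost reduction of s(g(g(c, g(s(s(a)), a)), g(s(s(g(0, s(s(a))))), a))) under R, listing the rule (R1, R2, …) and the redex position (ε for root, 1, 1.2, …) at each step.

s(c)

1. s(g(g(c, g(s(s(a)), a)), g(s(s(g(0, s(s(a))))), a)))  →  s(g(g(c, s(s(a))), g(s(s(g(0, s(s(a))))), a)))   [R2 at 1.1.2]
2. s(g(g(c, s(s(a))), g(s(s(g(0, s(s(a))))), a)))  →  s(g(c, g(s(s(g(0, s(s(a))))), a)))   [R6 at 1.1]
3. s(g(c, g(s(s(g(0, s(s(a))))), a)))  →  s(g(c, s(s(g(0, s(s(a)))))))   [R2 at 1.2]
4. s(g(c, s(s(g(0, s(s(a)))))))  →  s(g(c, s(s(0))))   [R6 at 1.2.1.1]
5. s(g(c, s(s(0))))  →  s(c)   [R3 at 1]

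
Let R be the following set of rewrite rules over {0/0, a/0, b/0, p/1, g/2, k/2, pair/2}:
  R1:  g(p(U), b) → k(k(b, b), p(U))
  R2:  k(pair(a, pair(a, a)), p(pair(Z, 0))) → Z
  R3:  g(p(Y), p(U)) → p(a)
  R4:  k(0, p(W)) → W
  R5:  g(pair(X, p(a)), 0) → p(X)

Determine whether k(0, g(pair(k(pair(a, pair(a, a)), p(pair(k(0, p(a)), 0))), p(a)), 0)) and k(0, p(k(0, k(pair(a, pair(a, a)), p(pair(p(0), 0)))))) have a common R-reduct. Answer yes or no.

Reduce t₁ = k(0, g(pair(k(pair(a, pair(a, a)), p(pair(k(0, p(a)), 0))), p(a)), 0)):
1. k(0, g(pair(k(pair(a, pair(a, a)), p(pair(k(0, p(a)), 0))), p(a)), 0))  →  k(0, p(k(pair(a, pair(a, a)), p(pair(k(0, p(a)), 0)))))   [R5 at 2]
2. k(0, p(k(pair(a, pair(a, a)), p(pair(k(0, p(a)), 0)))))  →  k(pair(a, pair(a, a)), p(pair(k(0, p(a)), 0)))   [R4 at ε]
3. k(pair(a, pair(a, a)), p(pair(k(0, p(a)), 0)))  →  k(0, p(a))   [R2 at ε]
4. k(0, p(a))  →  a   [R4 at ε]

Reduce t₂ = k(0, p(k(0, k(pair(a, pair(a, a)), p(pair(p(0), 0)))))):
1. k(0, p(k(0, k(pair(a, pair(a, a)), p(pair(p(0), 0))))))  →  k(0, k(pair(a, pair(a, a)), p(pair(p(0), 0))))   [R4 at ε]
2. k(0, k(pair(a, pair(a, a)), p(pair(p(0), 0))))  →  k(0, p(0))   [R2 at 2]
3. k(0, p(0))  →  0   [R4 at ε]

no — NF(t₁) = a, NF(t₂) = 0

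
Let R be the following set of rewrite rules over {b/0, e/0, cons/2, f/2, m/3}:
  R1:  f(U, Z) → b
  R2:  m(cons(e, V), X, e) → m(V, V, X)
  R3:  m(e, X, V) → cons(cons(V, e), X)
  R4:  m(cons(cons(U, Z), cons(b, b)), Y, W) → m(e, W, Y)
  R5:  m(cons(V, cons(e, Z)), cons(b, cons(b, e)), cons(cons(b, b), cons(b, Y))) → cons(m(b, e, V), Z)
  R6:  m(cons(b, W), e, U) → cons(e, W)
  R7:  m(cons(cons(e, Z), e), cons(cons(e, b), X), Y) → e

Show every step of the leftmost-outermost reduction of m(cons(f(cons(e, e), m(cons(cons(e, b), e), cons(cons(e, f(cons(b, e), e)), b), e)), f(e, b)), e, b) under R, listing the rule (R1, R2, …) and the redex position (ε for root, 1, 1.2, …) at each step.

cons(e, b)

1. m(cons(f(cons(e, e), m(cons(cons(e, b), e), cons(cons(e, f(cons(b, e), e)), b), e)), f(e, b)), e, b)  →  m(cons(b, f(e, b)), e, b)   [R1 at 1.1]
2. m(cons(b, f(e, b)), e, b)  →  cons(e, f(e, b))   [R6 at ε]
3. cons(e, f(e, b))  →  cons(e, b)   [R1 at 2]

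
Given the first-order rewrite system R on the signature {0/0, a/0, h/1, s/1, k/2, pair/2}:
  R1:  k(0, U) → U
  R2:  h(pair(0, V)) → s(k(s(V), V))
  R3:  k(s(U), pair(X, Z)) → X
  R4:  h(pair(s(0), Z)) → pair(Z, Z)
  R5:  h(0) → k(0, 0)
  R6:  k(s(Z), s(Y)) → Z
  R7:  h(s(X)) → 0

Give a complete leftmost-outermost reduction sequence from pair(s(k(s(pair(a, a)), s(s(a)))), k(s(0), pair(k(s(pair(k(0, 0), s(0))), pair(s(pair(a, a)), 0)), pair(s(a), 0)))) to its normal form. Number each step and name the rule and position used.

1. pair(s(k(s(pair(a, a)), s(s(a)))), k(s(0), pair(k(s(pair(k(0, 0), s(0))), pair(s(pair(a, a)), 0)), pair(s(a), 0))))  →  pair(s(pair(a, a)), k(s(0), pair(k(s(pair(k(0, 0), s(0))), pair(s(pair(a, a)), 0)), pair(s(a), 0))))   [R6 at 1.1]
2. pair(s(pair(a, a)), k(s(0), pair(k(s(pair(k(0, 0), s(0))), pair(s(pair(a, a)), 0)), pair(s(a), 0))))  →  pair(s(pair(a, a)), k(s(pair(k(0, 0), s(0))), pair(s(pair(a, a)), 0)))   [R3 at 2]
3. pair(s(pair(a, a)), k(s(pair(k(0, 0), s(0))), pair(s(pair(a, a)), 0)))  →  pair(s(pair(a, a)), s(pair(a, a)))   [R3 at 2]

pair(s(pair(a, a)), s(pair(a, a)))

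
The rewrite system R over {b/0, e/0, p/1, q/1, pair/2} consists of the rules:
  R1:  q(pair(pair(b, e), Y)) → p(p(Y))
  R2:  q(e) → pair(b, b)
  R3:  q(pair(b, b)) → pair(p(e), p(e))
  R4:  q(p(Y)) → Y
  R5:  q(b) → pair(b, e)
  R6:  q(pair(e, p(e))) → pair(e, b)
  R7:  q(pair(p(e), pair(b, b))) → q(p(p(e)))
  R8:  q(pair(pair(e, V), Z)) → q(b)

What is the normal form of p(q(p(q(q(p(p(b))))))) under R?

p(b)

1. p(q(p(q(q(p(p(b)))))))  →  p(q(q(p(p(b)))))   [R4 at 1]
2. p(q(q(p(p(b)))))  →  p(q(p(b)))   [R4 at 1.1]
3. p(q(p(b)))  →  p(b)   [R4 at 1]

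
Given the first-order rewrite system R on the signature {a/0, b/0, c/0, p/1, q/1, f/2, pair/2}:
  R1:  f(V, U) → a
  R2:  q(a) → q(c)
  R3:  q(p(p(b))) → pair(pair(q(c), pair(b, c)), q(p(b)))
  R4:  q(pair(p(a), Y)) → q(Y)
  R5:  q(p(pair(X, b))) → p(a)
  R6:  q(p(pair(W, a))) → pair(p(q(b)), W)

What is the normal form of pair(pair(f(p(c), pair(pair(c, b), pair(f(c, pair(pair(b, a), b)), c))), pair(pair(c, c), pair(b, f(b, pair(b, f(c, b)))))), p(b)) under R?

1. pair(pair(f(p(c), pair(pair(c, b), pair(f(c, pair(pair(b, a), b)), c))), pair(pair(c, c), pair(b, f(b, pair(b, f(c, b)))))), p(b))  →  pair(pair(a, pair(pair(c, c), pair(b, f(b, pair(b, f(c, b)))))), p(b))   [R1 at 1.1]
2. pair(pair(a, pair(pair(c, c), pair(b, f(b, pair(b, f(c, b)))))), p(b))  →  pair(pair(a, pair(pair(c, c), pair(b, a))), p(b))   [R1 at 1.2.2.2]

pair(pair(a, pair(pair(c, c), pair(b, a))), p(b))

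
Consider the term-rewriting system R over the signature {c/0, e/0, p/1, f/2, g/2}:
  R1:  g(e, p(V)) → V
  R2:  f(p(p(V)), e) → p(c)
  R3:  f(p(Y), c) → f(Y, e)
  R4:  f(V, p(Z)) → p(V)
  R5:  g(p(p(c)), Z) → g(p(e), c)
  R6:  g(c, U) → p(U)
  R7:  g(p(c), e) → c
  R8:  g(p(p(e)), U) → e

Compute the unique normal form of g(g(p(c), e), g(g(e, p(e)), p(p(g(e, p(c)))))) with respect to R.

p(p(c))

1. g(g(p(c), e), g(g(e, p(e)), p(p(g(e, p(c))))))  →  g(c, g(g(e, p(e)), p(p(g(e, p(c))))))   [R7 at 1]
2. g(c, g(g(e, p(e)), p(p(g(e, p(c))))))  →  p(g(g(e, p(e)), p(p(g(e, p(c))))))   [R6 at ε]
3. p(g(g(e, p(e)), p(p(g(e, p(c))))))  →  p(g(e, p(p(g(e, p(c))))))   [R1 at 1.1]
4. p(g(e, p(p(g(e, p(c))))))  →  p(p(g(e, p(c))))   [R1 at 1]
5. p(p(g(e, p(c))))  →  p(p(c))   [R1 at 1.1]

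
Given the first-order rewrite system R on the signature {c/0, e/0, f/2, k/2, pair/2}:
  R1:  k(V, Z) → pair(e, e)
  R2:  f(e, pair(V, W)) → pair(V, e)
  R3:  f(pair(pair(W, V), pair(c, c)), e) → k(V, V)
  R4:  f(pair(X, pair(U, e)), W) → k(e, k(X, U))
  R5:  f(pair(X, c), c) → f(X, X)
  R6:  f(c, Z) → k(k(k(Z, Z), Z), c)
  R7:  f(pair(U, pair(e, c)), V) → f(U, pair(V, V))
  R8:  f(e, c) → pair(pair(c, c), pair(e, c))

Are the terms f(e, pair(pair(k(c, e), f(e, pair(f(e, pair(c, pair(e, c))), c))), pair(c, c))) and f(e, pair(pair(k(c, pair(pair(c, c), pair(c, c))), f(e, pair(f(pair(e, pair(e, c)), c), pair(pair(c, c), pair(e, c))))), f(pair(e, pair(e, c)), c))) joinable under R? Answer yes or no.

yes — NF(t₁) = pair(pair(pair(e, e), pair(pair(c, e), e)), e), NF(t₂) = pair(pair(pair(e, e), pair(pair(c, e), e)), e)

Reduce t₁ = f(e, pair(pair(k(c, e), f(e, pair(f(e, pair(c, pair(e, c))), c))), pair(c, c))):
1. f(e, pair(pair(k(c, e), f(e, pair(f(e, pair(c, pair(e, c))), c))), pair(c, c)))  →  pair(pair(k(c, e), f(e, pair(f(e, pair(c, pair(e, c))), c))), e)   [R2 at ε]
2. pair(pair(k(c, e), f(e, pair(f(e, pair(c, pair(e, c))), c))), e)  →  pair(pair(pair(e, e), f(e, pair(f(e, pair(c, pair(e, c))), c))), e)   [R1 at 1.1]
3. pair(pair(pair(e, e), f(e, pair(f(e, pair(c, pair(e, c))), c))), e)  →  pair(pair(pair(e, e), pair(f(e, pair(c, pair(e, c))), e)), e)   [R2 at 1.2]
4. pair(pair(pair(e, e), pair(f(e, pair(c, pair(e, c))), e)), e)  →  pair(pair(pair(e, e), pair(pair(c, e), e)), e)   [R2 at 1.2.1]

Reduce t₂ = f(e, pair(pair(k(c, pair(pair(c, c), pair(c, c))), f(e, pair(f(pair(e, pair(e, c)), c), pair(pair(c, c), pair(e, c))))), f(pair(e, pair(e, c)), c))):
1. f(e, pair(pair(k(c, pair(pair(c, c), pair(c, c))), f(e, pair(f(pair(e, pair(e, c)), c), pair(pair(c, c), pair(e, c))))), f(pair(e, pair(e, c)), c)))  →  pair(pair(k(c, pair(pair(c, c), pair(c, c))), f(e, pair(f(pair(e, pair(e, c)), c), pair(pair(c, c), pair(e, c))))), e)   [R2 at ε]
2. pair(pair(k(c, pair(pair(c, c), pair(c, c))), f(e, pair(f(pair(e, pair(e, c)), c), pair(pair(c, c), pair(e, c))))), e)  →  pair(pair(pair(e, e), f(e, pair(f(pair(e, pair(e, c)), c), pair(pair(c, c), pair(e, c))))), e)   [R1 at 1.1]
3. pair(pair(pair(e, e), f(e, pair(f(pair(e, pair(e, c)), c), pair(pair(c, c), pair(e, c))))), e)  →  pair(pair(pair(e, e), pair(f(pair(e, pair(e, c)), c), e)), e)   [R2 at 1.2]
4. pair(pair(pair(e, e), pair(f(pair(e, pair(e, c)), c), e)), e)  →  pair(pair(pair(e, e), pair(f(e, pair(c, c)), e)), e)   [R7 at 1.2.1]
5. pair(pair(pair(e, e), pair(f(e, pair(c, c)), e)), e)  →  pair(pair(pair(e, e), pair(pair(c, e), e)), e)   [R2 at 1.2.1]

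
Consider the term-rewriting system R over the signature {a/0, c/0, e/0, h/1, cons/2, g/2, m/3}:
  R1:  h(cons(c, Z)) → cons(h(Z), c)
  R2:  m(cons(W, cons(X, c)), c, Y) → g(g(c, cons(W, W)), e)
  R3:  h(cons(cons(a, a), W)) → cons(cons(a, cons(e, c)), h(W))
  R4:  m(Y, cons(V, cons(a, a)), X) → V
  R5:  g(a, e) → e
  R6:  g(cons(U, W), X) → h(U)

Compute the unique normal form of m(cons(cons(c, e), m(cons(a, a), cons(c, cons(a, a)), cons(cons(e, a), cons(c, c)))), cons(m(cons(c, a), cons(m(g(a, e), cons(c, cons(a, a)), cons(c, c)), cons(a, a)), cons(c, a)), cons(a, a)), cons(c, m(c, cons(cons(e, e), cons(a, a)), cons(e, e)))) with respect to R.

c

1. m(cons(cons(c, e), m(cons(a, a), cons(c, cons(a, a)), cons(cons(e, a), cons(c, c)))), cons(m(cons(c, a), cons(m(g(a, e), cons(c, cons(a, a)), cons(c, c)), cons(a, a)), cons(c, a)), cons(a, a)), cons(c, m(c, cons(cons(e, e), cons(a, a)), cons(e, e))))  →  m(cons(c, a), cons(m(g(a, e), cons(c, cons(a, a)), cons(c, c)), cons(a, a)), cons(c, a))   [R4 at ε]
2. m(cons(c, a), cons(m(g(a, e), cons(c, cons(a, a)), cons(c, c)), cons(a, a)), cons(c, a))  →  m(g(a, e), cons(c, cons(a, a)), cons(c, c))   [R4 at ε]
3. m(g(a, e), cons(c, cons(a, a)), cons(c, c))  →  c   [R4 at ε]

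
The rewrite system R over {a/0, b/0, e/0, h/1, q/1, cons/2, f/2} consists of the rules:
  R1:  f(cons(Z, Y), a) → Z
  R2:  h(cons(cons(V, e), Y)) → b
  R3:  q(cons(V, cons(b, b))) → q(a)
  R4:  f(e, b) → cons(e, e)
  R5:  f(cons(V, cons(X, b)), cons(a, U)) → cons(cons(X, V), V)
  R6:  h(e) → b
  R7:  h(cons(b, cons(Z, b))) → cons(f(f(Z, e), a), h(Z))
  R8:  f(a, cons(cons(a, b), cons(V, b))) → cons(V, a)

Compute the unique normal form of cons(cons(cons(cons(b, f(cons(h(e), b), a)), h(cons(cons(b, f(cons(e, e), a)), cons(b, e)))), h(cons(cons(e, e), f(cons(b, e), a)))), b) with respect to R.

cons(cons(cons(cons(b, b), b), b), b)

1. cons(cons(cons(cons(b, f(cons(h(e), b), a)), h(cons(cons(b, f(cons(e, e), a)), cons(b, e)))), h(cons(cons(e, e), f(cons(b, e), a)))), b)  →  cons(cons(cons(cons(b, h(e)), h(cons(cons(b, f(cons(e, e), a)), cons(b, e)))), h(cons(cons(e, e), f(cons(b, e), a)))), b)   [R1 at 1.1.1.2]
2. cons(cons(cons(cons(b, h(e)), h(cons(cons(b, f(cons(e, e), a)), cons(b, e)))), h(cons(cons(e, e), f(cons(b, e), a)))), b)  →  cons(cons(cons(cons(b, b), h(cons(cons(b, f(cons(e, e), a)), cons(b, e)))), h(cons(cons(e, e), f(cons(b, e), a)))), b)   [R6 at 1.1.1.2]
3. cons(cons(cons(cons(b, b), h(cons(cons(b, f(cons(e, e), a)), cons(b, e)))), h(cons(cons(e, e), f(cons(b, e), a)))), b)  →  cons(cons(cons(cons(b, b), h(cons(cons(b, e), cons(b, e)))), h(cons(cons(e, e), f(cons(b, e), a)))), b)   [R1 at 1.1.2.1.1.2]
4. cons(cons(cons(cons(b, b), h(cons(cons(b, e), cons(b, e)))), h(cons(cons(e, e), f(cons(b, e), a)))), b)  →  cons(cons(cons(cons(b, b), b), h(cons(cons(e, e), f(cons(b, e), a)))), b)   [R2 at 1.1.2]
5. cons(cons(cons(cons(b, b), b), h(cons(cons(e, e), f(cons(b, e), a)))), b)  →  cons(cons(cons(cons(b, b), b), b), b)   [R2 at 1.2]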